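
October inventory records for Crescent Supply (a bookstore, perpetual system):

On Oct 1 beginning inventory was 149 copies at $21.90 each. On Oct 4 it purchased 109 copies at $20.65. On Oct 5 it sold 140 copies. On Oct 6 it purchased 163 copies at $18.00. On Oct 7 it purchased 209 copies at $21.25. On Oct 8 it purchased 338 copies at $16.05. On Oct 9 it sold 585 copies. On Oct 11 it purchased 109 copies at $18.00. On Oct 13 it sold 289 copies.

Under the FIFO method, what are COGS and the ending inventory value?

Oct 5, 140 sold [FIFO — oldest first]: 140 @ $21.90 = $3,066.00
Oct 9, 585 sold [FIFO — oldest first]: 9 @ $21.90 + 109 @ $20.65 + 163 @ $18.00 + 209 @ $21.25 + 95 @ $16.05 = $11,347.95
Oct 13, 289 sold [FIFO — oldest first]: 243 @ $16.05 + 46 @ $18.00 = $4,728.15
Total COGS = $3,066.00 + $11,347.95 + $4,728.15 = $19,142.10
Ending inventory: 63 @ $18.00 = $1,134.00
Check: goods available $20,276.10 = COGS $19,142.10 + ending $1,134.00

COGS = $19,142.10; ending inventory = $1,134.00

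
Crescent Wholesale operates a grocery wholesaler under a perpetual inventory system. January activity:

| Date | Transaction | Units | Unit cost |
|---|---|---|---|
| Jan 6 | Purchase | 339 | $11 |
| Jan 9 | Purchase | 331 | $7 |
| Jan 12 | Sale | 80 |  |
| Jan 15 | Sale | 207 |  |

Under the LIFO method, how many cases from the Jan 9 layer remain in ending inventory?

Jan 12, 80 sold [LIFO — newest first]: 80 @ $7 = $560
Jan 15, 207 sold [LIFO — newest first]: 207 @ $7 = $1,449
Total COGS = $560 + $1,449 = $2,009
Ending inventory: 339 @ $11 + 44 @ $7 = $4,037

44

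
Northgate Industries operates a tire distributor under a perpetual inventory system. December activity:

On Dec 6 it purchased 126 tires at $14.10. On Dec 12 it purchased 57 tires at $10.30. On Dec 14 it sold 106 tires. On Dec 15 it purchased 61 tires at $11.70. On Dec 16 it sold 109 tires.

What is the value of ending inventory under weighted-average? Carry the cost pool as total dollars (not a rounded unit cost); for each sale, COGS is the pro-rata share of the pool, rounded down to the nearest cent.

Ending inventory = $358.99

After Dec 6: 126 on hand, pool $1,776.60 (≈ $14.1000 each)
After Dec 12: 183 on hand, pool $2,363.70 (≈ $12.9164 each)
Dec 14, sell 106: 106/183 × $2,363.70 → $1,369.13
After Dec 15: 138 on hand, pool $1,708.27 (≈ $12.3788 each)
Dec 16, sell 109: 109/138 × $1,708.27 → $1,349.28
Total COGS = $1,369.13 + $1,349.28 = $2,718.41
Ending inventory (cost pool remaining) = $358.99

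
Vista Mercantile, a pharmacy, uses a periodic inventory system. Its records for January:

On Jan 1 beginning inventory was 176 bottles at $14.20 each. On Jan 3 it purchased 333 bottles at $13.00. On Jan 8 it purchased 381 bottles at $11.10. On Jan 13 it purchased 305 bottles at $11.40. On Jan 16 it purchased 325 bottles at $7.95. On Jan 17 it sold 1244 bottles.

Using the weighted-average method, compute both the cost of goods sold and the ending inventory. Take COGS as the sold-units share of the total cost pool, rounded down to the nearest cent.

Jan 17, sell 1244: 1244/1520 × $17,118.05 → $14,009.77
Ending inventory (cost pool remaining) = $3,108.28

COGS = $14,009.77; ending inventory = $3,108.28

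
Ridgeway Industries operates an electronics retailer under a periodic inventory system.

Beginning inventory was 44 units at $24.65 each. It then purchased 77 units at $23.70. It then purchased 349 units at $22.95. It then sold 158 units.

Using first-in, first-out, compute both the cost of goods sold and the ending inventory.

COGS = $3,758.65; ending inventory = $7,160.40

Sale 1 (158) [FIFO — oldest first]: 44 @ $24.65 + 77 @ $23.70 + 37 @ $22.95 = $3,758.65
Ending inventory: 312 @ $22.95 = $7,160.40
Check: goods available $10,919.05 = COGS $3,758.65 + ending $7,160.40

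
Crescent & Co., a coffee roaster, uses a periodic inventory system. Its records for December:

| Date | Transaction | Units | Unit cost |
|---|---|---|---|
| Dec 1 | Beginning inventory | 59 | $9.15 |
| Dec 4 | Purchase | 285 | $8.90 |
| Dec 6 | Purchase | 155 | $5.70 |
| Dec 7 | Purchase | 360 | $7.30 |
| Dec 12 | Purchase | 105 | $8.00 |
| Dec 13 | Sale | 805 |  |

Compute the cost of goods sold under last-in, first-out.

Dec 13, 805 sold [LIFO — newest first]: 105 @ $8.00 + 360 @ $7.30 + 155 @ $5.70 + 185 @ $8.90 = $5,998.00
Ending inventory: 59 @ $9.15 + 100 @ $8.90 = $1,429.85
Check: goods available $7,427.85 = COGS $5,998.00 + ending $1,429.85

COGS = $5,998.00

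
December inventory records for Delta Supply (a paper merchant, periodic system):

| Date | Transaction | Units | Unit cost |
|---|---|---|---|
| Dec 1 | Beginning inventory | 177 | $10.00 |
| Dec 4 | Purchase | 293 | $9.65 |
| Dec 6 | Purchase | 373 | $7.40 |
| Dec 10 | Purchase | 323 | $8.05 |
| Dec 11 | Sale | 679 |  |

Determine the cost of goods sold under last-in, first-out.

Dec 11, 679 sold [LIFO — newest first]: 323 @ $8.05 + 356 @ $7.40 = $5,234.55
Ending inventory: 177 @ $10.00 + 293 @ $9.65 + 17 @ $7.40 = $4,723.25
Check: goods available $9,957.80 = COGS $5,234.55 + ending $4,723.25

COGS = $5,234.55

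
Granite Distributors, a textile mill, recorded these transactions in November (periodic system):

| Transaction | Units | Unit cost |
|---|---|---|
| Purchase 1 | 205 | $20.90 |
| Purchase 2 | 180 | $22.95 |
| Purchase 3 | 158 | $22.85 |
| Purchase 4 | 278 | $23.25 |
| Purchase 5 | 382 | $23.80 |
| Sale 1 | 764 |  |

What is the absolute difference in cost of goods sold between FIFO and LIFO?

FIFO COGS: 205 @ $20.90 + 180 @ $22.95 + 158 @ $22.85 + 221 @ $23.25 = $17,164.05
LIFO COGS: 382 @ $23.80 + 278 @ $23.25 + 104 @ $22.85 = $17,931.50
Difference = |$17,164.05 − $17,931.50| = $767.45

$767.45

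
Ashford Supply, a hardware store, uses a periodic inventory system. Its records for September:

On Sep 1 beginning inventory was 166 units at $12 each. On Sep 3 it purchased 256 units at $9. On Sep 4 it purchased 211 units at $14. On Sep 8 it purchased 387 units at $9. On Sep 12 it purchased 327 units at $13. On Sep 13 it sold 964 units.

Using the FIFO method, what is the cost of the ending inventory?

Sep 13, 964 sold [FIFO — oldest first]: 166 @ $12 + 256 @ $9 + 211 @ $14 + 331 @ $9 = $10,229
Ending inventory: 56 @ $9 + 327 @ $13 = $4,755

Ending inventory = $4,755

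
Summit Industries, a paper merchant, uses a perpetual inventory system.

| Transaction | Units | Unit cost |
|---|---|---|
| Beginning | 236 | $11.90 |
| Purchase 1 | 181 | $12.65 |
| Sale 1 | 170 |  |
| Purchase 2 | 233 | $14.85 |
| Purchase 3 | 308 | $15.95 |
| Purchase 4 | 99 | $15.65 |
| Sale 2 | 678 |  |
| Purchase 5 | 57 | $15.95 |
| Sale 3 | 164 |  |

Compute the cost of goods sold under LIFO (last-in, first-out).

Sale 1 (170) [LIFO — newest first]: 170 @ $12.65 = $2,150.50
Sale 2 (678) [LIFO — newest first]: 99 @ $15.65 + 308 @ $15.95 + 233 @ $14.85 + 11 @ $12.65 + 27 @ $11.90 = $10,382.45
Sale 3 (164) [LIFO — newest first]: 57 @ $15.95 + 107 @ $11.90 = $2,182.45
Total COGS = $2,150.50 + $10,382.45 + $2,182.45 = $14,715.40
Ending inventory: 102 @ $11.90 = $1,213.80
Check: goods available $15,929.20 = COGS $14,715.40 + ending $1,213.80

COGS = $14,715.40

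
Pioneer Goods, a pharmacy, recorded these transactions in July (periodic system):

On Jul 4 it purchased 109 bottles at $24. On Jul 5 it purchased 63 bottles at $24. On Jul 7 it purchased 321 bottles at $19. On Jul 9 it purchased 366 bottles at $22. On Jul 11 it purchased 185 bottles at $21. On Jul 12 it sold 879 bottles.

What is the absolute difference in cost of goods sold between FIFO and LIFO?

FIFO COGS: 109 @ $24 + 63 @ $24 + 321 @ $19 + 366 @ $22 + 20 @ $21 = $18,699
LIFO COGS: 185 @ $21 + 366 @ $22 + 321 @ $19 + 7 @ $24 = $18,204
Difference = |$18,699 − $18,204| = $495

$495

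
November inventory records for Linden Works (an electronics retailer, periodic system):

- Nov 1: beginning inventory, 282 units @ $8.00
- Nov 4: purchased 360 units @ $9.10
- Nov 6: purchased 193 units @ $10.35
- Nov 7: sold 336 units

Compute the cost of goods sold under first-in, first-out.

COGS = $2,747.40

Nov 7, 336 sold [FIFO — oldest first]: 282 @ $8.00 + 54 @ $9.10 = $2,747.40
Ending inventory: 306 @ $9.10 + 193 @ $10.35 = $4,782.15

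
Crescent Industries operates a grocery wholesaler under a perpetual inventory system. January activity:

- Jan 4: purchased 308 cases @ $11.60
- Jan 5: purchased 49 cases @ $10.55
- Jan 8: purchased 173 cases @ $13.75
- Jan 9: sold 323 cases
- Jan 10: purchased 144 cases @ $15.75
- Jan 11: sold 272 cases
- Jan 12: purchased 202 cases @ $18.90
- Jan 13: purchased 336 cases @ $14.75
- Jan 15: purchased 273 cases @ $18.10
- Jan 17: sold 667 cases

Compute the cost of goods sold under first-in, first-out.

COGS = $18,415.30

Jan 9, 323 sold [FIFO — oldest first]: 308 @ $11.60 + 15 @ $10.55 = $3,731.05
Jan 11, 272 sold [FIFO — oldest first]: 34 @ $10.55 + 173 @ $13.75 + 65 @ $15.75 = $3,761.20
Jan 17, 667 sold [FIFO — oldest first]: 79 @ $15.75 + 202 @ $18.90 + 336 @ $14.75 + 50 @ $18.10 = $10,923.05
Total COGS = $3,731.05 + $3,761.20 + $10,923.05 = $18,415.30
Ending inventory: 223 @ $18.10 = $4,036.30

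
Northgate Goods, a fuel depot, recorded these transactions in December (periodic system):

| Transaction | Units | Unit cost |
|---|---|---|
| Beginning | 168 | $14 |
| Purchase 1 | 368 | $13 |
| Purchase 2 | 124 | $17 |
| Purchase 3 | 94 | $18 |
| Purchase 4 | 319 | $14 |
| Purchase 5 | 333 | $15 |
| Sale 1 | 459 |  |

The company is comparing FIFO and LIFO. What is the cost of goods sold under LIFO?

FIFO COGS: 168 @ $14 + 291 @ $13 = $6,135
LIFO COGS: 333 @ $15 + 126 @ $14 = $6,759

COGS = $6,759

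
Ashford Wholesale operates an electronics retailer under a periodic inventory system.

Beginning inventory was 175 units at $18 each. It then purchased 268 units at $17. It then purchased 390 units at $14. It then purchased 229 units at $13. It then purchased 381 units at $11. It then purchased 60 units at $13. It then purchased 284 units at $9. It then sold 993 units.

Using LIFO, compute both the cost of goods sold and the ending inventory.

Sale 1 (993) [LIFO — newest first]: 284 @ $9 + 60 @ $13 + 381 @ $11 + 229 @ $13 + 39 @ $14 = $11,050
Ending inventory: 175 @ $18 + 268 @ $17 + 351 @ $14 = $12,620
Check: goods available $23,670 = COGS $11,050 + ending $12,620

COGS = $11,050; ending inventory = $12,620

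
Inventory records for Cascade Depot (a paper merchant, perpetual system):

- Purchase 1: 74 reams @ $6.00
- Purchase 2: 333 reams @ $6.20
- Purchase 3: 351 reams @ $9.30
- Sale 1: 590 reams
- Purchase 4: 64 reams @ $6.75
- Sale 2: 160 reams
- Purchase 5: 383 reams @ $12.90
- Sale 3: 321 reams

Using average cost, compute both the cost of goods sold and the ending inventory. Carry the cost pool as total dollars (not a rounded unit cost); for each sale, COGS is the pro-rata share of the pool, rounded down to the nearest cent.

After Purchase 1: 74 on hand, pool $444.00 (≈ $6.0000 each)
After Purchase 2: 407 on hand, pool $2,508.60 (≈ $6.1636 each)
After Purchase 3: 758 on hand, pool $5,772.90 (≈ $7.6160 each)
Sale 1, sell 590: 590/758 × $5,772.90 → $4,493.41
After Purchase 4: 232 on hand, pool $1,711.49 (≈ $7.3771 each)
Sale 2, sell 160: 160/232 × $1,711.49 → $1,180.33
After Purchase 5: 455 on hand, pool $5,471.86 (≈ $12.0261 each)
Sale 3, sell 321: 321/455 × $5,471.86 → $3,860.36
Total COGS = $4,493.41 + $1,180.33 + $3,860.36 = $9,534.10
Ending inventory (cost pool remaining) = $1,611.50

COGS = $9,534.10; ending inventory = $1,611.50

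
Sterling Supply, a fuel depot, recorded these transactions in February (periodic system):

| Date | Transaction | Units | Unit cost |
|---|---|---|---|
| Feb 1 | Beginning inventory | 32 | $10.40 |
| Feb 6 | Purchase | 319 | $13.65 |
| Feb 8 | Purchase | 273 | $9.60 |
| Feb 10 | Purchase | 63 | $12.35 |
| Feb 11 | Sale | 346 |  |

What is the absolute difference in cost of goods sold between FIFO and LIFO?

FIFO COGS: 32 @ $10.40 + 314 @ $13.65 = $4,618.90
LIFO COGS: 63 @ $12.35 + 273 @ $9.60 + 10 @ $13.65 = $3,535.35
Difference = |$4,618.90 − $3,535.35| = $1,083.55

$1,083.55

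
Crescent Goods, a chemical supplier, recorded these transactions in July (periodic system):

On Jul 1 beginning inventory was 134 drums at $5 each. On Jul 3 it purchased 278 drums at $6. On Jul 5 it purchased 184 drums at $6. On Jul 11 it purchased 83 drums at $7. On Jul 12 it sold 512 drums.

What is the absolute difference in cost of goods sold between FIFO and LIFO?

$217

FIFO COGS: 134 @ $5 + 278 @ $6 + 100 @ $6 = $2,938
LIFO COGS: 83 @ $7 + 184 @ $6 + 245 @ $6 = $3,155
Difference = |$2,938 − $3,155| = $217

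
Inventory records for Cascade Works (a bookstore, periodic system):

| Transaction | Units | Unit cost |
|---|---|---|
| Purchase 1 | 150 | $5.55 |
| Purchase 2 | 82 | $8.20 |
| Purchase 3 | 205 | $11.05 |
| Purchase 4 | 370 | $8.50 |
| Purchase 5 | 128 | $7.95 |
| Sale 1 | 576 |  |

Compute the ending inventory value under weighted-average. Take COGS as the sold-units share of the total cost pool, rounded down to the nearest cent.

Ending inventory = $3,045.84

Sale 1, sell 576: 576/935 × $7,932.75 → $4,886.91
Ending inventory (cost pool remaining) = $3,045.84
Check: goods available $7,932.75 = COGS $4,886.91 + ending $3,045.84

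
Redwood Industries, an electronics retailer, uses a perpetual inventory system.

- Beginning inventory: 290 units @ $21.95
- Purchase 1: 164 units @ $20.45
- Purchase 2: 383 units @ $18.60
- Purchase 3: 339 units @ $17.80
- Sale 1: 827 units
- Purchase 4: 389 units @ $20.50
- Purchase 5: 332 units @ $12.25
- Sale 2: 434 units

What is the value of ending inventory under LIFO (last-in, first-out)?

Sale 1 (827) [LIFO — newest first]: 339 @ $17.80 + 383 @ $18.60 + 105 @ $20.45 = $15,305.25
Sale 2 (434) [LIFO — newest first]: 332 @ $12.25 + 102 @ $20.50 = $6,158.00
Total COGS = $15,305.25 + $6,158.00 = $21,463.25
Ending inventory: 290 @ $21.95 + 59 @ $20.45 + 287 @ $20.50 = $13,455.55
Check: goods available $34,918.80 = COGS $21,463.25 + ending $13,455.55

Ending inventory = $13,455.55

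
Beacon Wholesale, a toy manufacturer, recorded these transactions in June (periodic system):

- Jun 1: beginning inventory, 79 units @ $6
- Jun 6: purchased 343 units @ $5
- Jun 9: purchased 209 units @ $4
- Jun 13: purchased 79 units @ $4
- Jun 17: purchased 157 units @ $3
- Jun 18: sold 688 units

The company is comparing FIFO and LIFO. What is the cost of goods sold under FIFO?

FIFO COGS: 79 @ $6 + 343 @ $5 + 209 @ $4 + 57 @ $4 = $3,253
LIFO COGS: 157 @ $3 + 79 @ $4 + 209 @ $4 + 243 @ $5 = $2,838

COGS = $3,253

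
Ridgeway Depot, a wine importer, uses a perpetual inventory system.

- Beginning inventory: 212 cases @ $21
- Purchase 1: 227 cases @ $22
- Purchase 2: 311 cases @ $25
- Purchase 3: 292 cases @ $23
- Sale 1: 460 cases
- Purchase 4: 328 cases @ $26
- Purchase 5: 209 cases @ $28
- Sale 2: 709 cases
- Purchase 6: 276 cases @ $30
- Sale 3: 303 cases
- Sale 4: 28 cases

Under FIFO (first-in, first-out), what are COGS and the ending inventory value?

COGS = $36,105; ending inventory = $10,492

Sale 1 (460) [FIFO — oldest first]: 212 @ $21 + 227 @ $22 + 21 @ $25 = $9,971
Sale 2 (709) [FIFO — oldest first]: 290 @ $25 + 292 @ $23 + 127 @ $26 = $17,268
Sale 3 (303) [FIFO — oldest first]: 201 @ $26 + 102 @ $28 = $8,082
Sale 4 (28) [FIFO — oldest first]: 28 @ $28 = $784
Total COGS = $9,971 + $17,268 + $8,082 + $784 = $36,105
Ending inventory: 79 @ $28 + 276 @ $30 = $10,492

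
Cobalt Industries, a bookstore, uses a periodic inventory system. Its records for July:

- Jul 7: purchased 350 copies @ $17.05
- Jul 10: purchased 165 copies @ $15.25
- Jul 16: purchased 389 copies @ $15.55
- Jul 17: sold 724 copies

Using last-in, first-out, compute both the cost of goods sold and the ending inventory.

COGS = $11,463.70; ending inventory = $3,069.00

Jul 17, 724 sold [LIFO — newest first]: 389 @ $15.55 + 165 @ $15.25 + 170 @ $17.05 = $11,463.70
Ending inventory: 180 @ $17.05 = $3,069.00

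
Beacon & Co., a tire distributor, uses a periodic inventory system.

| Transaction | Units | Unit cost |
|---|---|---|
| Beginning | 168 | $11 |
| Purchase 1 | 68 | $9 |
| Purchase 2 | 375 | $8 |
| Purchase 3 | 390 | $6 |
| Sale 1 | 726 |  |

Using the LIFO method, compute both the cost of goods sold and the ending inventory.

COGS = $5,028; ending inventory = $2,772

Sale 1 (726) [LIFO — newest first]: 390 @ $6 + 336 @ $8 = $5,028
Ending inventory: 168 @ $11 + 68 @ $9 + 39 @ $8 = $2,772
Check: goods available $7,800 = COGS $5,028 + ending $2,772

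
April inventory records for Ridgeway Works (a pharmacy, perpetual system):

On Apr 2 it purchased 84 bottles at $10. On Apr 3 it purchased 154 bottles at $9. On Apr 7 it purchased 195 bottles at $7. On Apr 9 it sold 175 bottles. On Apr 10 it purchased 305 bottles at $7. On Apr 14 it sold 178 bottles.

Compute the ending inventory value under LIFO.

Ending inventory = $3,255

Apr 9, 175 sold [LIFO — newest first]: 175 @ $7 = $1,225
Apr 14, 178 sold [LIFO — newest first]: 178 @ $7 = $1,246
Total COGS = $1,225 + $1,246 = $2,471
Ending inventory: 84 @ $10 + 154 @ $9 + 20 @ $7 + 127 @ $7 = $3,255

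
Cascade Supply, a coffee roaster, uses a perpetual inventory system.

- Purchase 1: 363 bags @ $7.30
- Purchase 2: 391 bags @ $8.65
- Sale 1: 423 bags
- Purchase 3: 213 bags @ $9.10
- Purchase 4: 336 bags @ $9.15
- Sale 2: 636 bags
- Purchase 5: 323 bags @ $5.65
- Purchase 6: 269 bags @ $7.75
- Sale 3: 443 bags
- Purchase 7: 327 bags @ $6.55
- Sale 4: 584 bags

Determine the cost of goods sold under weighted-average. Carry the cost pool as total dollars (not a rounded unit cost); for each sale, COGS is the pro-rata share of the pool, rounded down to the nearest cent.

After Purchase 1: 363 on hand, pool $2,649.90 (≈ $7.3000 each)
After Purchase 2: 754 on hand, pool $6,032.05 (≈ $8.0001 each)
Sale 1, sell 423: 423/754 × $6,032.05 → $3,384.02
After Purchase 3: 544 on hand, pool $4,586.33 (≈ $8.4308 each)
After Purchase 4: 880 on hand, pool $7,660.73 (≈ $8.7054 each)
Sale 2, sell 636: 636/880 × $7,660.73 → $5,536.61
After Purchase 5: 567 on hand, pool $3,949.07 (≈ $6.9649 each)
After Purchase 6: 836 on hand, pool $6,033.82 (≈ $7.2175 each)
Sale 3, sell 443: 443/836 × $6,033.82 → $3,197.34
After Purchase 7: 720 on hand, pool $4,978.33 (≈ $6.9143 each)
Sale 4, sell 584: 584/720 × $4,978.33 → $4,037.97
Total COGS = $3,384.02 + $5,536.61 + $3,197.34 + $4,037.97 = $16,155.94
Ending inventory (cost pool remaining) = $940.36

COGS = $16,155.94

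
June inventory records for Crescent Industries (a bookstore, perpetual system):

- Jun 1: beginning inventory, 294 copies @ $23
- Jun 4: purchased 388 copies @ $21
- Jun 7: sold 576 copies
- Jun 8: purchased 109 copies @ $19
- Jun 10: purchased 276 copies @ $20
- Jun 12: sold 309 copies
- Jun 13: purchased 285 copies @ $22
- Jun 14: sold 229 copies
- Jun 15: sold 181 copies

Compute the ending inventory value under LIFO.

Jun 7, 576 sold [LIFO — newest first]: 388 @ $21 + 188 @ $23 = $12,472
Jun 12, 309 sold [LIFO — newest first]: 276 @ $20 + 33 @ $19 = $6,147
Jun 14, 229 sold [LIFO — newest first]: 229 @ $22 = $5,038
Jun 15, 181 sold [LIFO — newest first]: 56 @ $22 + 76 @ $19 + 49 @ $23 = $3,803
Total COGS = $12,472 + $6,147 + $5,038 + $3,803 = $27,460
Ending inventory: 57 @ $23 = $1,311
Check: goods available $28,771 = COGS $27,460 + ending $1,311

Ending inventory = $1,311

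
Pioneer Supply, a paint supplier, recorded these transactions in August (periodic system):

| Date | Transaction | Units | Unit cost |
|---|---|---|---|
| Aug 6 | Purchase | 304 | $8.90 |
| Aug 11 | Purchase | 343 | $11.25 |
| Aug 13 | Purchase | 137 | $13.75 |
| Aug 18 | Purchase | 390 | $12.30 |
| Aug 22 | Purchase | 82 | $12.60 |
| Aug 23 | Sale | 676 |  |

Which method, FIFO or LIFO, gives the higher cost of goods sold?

LIFO

FIFO COGS: 304 @ $8.90 + 343 @ $11.25 + 29 @ $13.75 = $6,963.10
LIFO COGS: 82 @ $12.60 + 390 @ $12.30 + 137 @ $13.75 + 67 @ $11.25 = $8,467.70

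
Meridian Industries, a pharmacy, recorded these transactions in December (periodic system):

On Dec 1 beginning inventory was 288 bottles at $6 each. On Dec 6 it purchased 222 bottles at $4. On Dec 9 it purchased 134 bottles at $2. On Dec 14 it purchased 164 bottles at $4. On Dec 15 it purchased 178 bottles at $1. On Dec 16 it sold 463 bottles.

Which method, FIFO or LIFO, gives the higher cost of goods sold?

FIFO

FIFO COGS: 288 @ $6 + 175 @ $4 = $2,428
LIFO COGS: 178 @ $1 + 164 @ $4 + 121 @ $2 = $1,076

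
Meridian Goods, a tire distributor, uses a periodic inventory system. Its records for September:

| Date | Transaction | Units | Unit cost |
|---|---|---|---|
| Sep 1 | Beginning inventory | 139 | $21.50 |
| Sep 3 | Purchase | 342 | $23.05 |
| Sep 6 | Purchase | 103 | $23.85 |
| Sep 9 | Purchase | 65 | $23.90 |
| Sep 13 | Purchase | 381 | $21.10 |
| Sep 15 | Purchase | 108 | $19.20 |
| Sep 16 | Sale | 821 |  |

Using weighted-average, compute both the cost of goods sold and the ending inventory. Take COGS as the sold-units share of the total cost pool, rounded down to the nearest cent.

Sep 16, sell 821: 821/1138 × $24,994.35 → $18,031.95
Ending inventory (cost pool remaining) = $6,962.40
Check: goods available $24,994.35 = COGS $18,031.95 + ending $6,962.40

COGS = $18,031.95; ending inventory = $6,962.40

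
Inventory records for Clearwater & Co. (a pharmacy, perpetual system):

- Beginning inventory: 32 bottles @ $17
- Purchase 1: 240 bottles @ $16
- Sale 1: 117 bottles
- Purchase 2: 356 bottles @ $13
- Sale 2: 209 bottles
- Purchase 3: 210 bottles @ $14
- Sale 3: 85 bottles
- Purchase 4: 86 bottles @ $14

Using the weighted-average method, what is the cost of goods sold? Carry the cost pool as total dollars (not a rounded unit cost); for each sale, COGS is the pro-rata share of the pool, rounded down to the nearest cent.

COGS = $5,987.67

After Beginning: 32 on hand, pool $544.00 (≈ $17.0000 each)
After Purchase 1: 272 on hand, pool $4,384.00 (≈ $16.1176 each)
Sale 1, sell 117: 117/272 × $4,384.00 → $1,885.76
After Purchase 2: 511 on hand, pool $7,126.24 (≈ $13.9457 each)
Sale 2, sell 209: 209/511 × $7,126.24 → $2,914.64
After Purchase 3: 512 on hand, pool $7,151.60 (≈ $13.9680 each)
Sale 3, sell 85: 85/512 × $7,151.60 → $1,187.27
After Purchase 4: 513 on hand, pool $7,168.33 (≈ $13.9734 each)
Total COGS = $1,885.76 + $2,914.64 + $1,187.27 = $5,987.67
Ending inventory (cost pool remaining) = $7,168.33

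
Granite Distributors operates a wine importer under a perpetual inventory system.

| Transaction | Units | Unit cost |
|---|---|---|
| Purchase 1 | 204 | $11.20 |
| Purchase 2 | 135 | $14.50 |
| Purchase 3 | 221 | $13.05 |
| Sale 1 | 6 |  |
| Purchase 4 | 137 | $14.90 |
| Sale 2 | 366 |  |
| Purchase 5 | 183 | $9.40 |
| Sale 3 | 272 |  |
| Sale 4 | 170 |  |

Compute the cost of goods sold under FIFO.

COGS = $10,267.45

Sale 1 (6) [FIFO — oldest first]: 6 @ $11.20 = $67.20
Sale 2 (366) [FIFO — oldest first]: 198 @ $11.20 + 135 @ $14.50 + 33 @ $13.05 = $4,605.75
Sale 3 (272) [FIFO — oldest first]: 188 @ $13.05 + 84 @ $14.90 = $3,705.00
Sale 4 (170) [FIFO — oldest first]: 53 @ $14.90 + 117 @ $9.40 = $1,889.50
Total COGS = $67.20 + $4,605.75 + $3,705.00 + $1,889.50 = $10,267.45
Ending inventory: 66 @ $9.40 = $620.40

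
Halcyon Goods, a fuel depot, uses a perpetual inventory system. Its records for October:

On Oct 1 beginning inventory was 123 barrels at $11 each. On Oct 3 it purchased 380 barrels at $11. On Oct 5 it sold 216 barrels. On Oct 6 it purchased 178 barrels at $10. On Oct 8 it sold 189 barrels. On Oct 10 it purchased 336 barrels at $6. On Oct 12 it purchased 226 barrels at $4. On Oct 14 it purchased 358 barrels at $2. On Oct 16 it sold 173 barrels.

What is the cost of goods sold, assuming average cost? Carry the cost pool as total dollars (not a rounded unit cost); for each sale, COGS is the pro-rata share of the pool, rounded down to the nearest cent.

COGS = $5,332.46

After Oct 1: 123 on hand, pool $1,353.00 (≈ $11.0000 each)
After Oct 3: 503 on hand, pool $5,533.00 (≈ $11.0000 each)
Oct 5, sell 216: 216/503 × $5,533.00 → $2,376.00
After Oct 6: 465 on hand, pool $4,937.00 (≈ $10.6172 each)
Oct 8, sell 189: 189/465 × $4,937.00 → $2,006.65
After Oct 10: 612 on hand, pool $4,946.35 (≈ $8.0823 each)
After Oct 12: 838 on hand, pool $5,850.35 (≈ $6.9813 each)
After Oct 14: 1196 on hand, pool $6,566.35 (≈ $5.4903 each)
Oct 16, sell 173: 173/1196 × $6,566.35 → $949.81
Total COGS = $2,376.00 + $2,006.65 + $949.81 = $5,332.46
Ending inventory (cost pool remaining) = $5,616.54
Check: goods available $10,949.00 = COGS $5,332.46 + ending $5,616.54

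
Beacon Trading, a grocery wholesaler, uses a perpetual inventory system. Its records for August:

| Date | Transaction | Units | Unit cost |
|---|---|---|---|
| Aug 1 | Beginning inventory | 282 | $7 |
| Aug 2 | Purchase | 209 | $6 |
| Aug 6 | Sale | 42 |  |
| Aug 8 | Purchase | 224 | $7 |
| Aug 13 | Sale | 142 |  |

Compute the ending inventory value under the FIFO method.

Ending inventory = $3,508

Aug 6, 42 sold [FIFO — oldest first]: 42 @ $7 = $294
Aug 13, 142 sold [FIFO — oldest first]: 142 @ $7 = $994
Total COGS = $294 + $994 = $1,288
Ending inventory: 98 @ $7 + 209 @ $6 + 224 @ $7 = $3,508
Check: goods available $4,796 = COGS $1,288 + ending $3,508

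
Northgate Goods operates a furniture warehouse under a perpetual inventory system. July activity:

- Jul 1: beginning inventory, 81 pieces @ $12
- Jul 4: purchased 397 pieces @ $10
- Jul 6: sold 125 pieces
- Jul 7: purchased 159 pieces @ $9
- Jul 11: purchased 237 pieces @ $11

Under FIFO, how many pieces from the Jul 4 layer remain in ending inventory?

Jul 6, 125 sold [FIFO — oldest first]: 81 @ $12 + 44 @ $10 = $1,412
Ending inventory: 353 @ $10 + 159 @ $9 + 237 @ $11 = $7,568

353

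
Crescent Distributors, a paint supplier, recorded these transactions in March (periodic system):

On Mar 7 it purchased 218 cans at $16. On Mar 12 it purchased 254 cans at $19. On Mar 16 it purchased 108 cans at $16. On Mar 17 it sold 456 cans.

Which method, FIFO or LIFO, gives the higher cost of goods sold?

LIFO

FIFO COGS: 218 @ $16 + 238 @ $19 = $8,010
LIFO COGS: 108 @ $16 + 254 @ $19 + 94 @ $16 = $8,058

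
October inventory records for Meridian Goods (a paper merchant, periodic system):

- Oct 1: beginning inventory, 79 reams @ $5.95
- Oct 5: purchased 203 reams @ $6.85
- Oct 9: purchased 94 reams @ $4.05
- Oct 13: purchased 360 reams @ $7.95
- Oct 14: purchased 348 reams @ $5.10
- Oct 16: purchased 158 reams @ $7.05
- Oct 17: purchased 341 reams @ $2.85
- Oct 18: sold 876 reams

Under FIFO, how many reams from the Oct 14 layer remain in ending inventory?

Oct 18, 876 sold [FIFO — oldest first]: 79 @ $5.95 + 203 @ $6.85 + 94 @ $4.05 + 360 @ $7.95 + 140 @ $5.10 = $5,817.30
Ending inventory: 208 @ $5.10 + 158 @ $7.05 + 341 @ $2.85 = $3,146.55

208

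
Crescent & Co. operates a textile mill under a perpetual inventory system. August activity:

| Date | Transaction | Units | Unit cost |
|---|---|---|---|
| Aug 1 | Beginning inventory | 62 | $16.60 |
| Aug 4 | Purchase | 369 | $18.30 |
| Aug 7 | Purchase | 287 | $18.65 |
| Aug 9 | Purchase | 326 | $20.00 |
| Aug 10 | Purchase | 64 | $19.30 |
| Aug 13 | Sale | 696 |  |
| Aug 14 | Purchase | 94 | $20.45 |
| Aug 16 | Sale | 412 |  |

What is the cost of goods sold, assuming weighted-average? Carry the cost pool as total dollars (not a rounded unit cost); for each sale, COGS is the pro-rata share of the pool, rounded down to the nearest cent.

COGS = $21,011.84

After Aug 1: 62 on hand, pool $1,029.20 (≈ $16.6000 each)
After Aug 4: 431 on hand, pool $7,781.90 (≈ $18.0555 each)
After Aug 7: 718 on hand, pool $13,134.45 (≈ $18.2931 each)
After Aug 9: 1044 on hand, pool $19,654.45 (≈ $18.8261 each)
After Aug 10: 1108 on hand, pool $20,889.65 (≈ $18.8535 each)
Aug 13, sell 696: 696/1108 × $20,889.65 → $13,122.01
After Aug 14: 506 on hand, pool $9,689.94 (≈ $19.1501 each)
Aug 16, sell 412: 412/506 × $9,689.94 → $7,889.83
Total COGS = $13,122.01 + $7,889.83 = $21,011.84
Ending inventory (cost pool remaining) = $1,800.11
Check: goods available $22,811.95 = COGS $21,011.84 + ending $1,800.11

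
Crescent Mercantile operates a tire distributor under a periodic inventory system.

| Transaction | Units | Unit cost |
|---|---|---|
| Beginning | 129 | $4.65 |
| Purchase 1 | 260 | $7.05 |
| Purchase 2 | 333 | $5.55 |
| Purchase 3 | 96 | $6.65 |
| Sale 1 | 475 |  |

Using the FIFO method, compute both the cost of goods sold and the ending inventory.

Sale 1 (475) [FIFO — oldest first]: 129 @ $4.65 + 260 @ $7.05 + 86 @ $5.55 = $2,910.15
Ending inventory: 247 @ $5.55 + 96 @ $6.65 = $2,009.25
Check: goods available $4,919.40 = COGS $2,910.15 + ending $2,009.25

COGS = $2,910.15; ending inventory = $2,009.25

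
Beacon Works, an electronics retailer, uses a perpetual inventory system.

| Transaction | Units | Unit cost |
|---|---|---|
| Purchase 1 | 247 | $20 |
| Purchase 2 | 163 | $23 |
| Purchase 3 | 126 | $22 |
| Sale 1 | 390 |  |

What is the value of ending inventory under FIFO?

Sale 1 (390) [FIFO — oldest first]: 247 @ $20 + 143 @ $23 = $8,229
Ending inventory: 20 @ $23 + 126 @ $22 = $3,232
Check: goods available $11,461 = COGS $8,229 + ending $3,232

Ending inventory = $3,232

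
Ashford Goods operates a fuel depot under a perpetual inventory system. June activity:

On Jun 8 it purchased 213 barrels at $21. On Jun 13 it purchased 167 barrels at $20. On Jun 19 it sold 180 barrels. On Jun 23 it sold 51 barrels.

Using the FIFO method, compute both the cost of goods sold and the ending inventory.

Jun 19, 180 sold [FIFO — oldest first]: 180 @ $21 = $3,780
Jun 23, 51 sold [FIFO — oldest first]: 33 @ $21 + 18 @ $20 = $1,053
Total COGS = $3,780 + $1,053 = $4,833
Ending inventory: 149 @ $20 = $2,980
Check: goods available $7,813 = COGS $4,833 + ending $2,980

COGS = $4,833; ending inventory = $2,980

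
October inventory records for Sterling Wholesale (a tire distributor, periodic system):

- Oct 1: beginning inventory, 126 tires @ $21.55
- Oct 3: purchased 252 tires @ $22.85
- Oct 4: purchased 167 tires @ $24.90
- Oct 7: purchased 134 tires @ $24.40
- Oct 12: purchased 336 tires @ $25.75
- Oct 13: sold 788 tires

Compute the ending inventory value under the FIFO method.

Ending inventory = $5,845.25

Oct 13, 788 sold [FIFO — oldest first]: 126 @ $21.55 + 252 @ $22.85 + 167 @ $24.90 + 134 @ $24.40 + 109 @ $25.75 = $18,708.15
Ending inventory: 227 @ $25.75 = $5,845.25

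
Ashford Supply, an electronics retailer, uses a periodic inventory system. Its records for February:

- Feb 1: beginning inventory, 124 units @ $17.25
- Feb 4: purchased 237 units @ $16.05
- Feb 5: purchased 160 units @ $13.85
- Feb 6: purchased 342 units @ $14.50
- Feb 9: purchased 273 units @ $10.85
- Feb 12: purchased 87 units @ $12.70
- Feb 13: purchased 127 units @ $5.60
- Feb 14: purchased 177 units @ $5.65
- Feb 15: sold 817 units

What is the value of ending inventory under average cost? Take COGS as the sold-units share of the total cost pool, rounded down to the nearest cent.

Ending inventory = $8,785.99

Feb 15, sell 817: 817/1527 × $18,896.05 → $10,110.06
Ending inventory (cost pool remaining) = $8,785.99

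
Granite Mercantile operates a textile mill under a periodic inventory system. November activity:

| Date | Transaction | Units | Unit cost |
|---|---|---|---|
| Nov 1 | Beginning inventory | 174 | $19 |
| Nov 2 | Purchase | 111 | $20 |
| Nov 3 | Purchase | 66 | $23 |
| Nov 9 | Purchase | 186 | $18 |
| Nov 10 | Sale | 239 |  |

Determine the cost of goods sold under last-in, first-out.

COGS = $4,567

Nov 10, 239 sold [LIFO — newest first]: 186 @ $18 + 53 @ $23 = $4,567
Ending inventory: 174 @ $19 + 111 @ $20 + 13 @ $23 = $5,825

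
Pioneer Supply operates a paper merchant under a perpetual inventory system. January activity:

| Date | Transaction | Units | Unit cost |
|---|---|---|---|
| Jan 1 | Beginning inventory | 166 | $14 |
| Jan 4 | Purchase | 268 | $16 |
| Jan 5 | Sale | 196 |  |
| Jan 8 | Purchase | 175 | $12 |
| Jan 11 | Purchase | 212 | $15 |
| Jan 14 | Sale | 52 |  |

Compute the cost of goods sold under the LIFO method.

Jan 5, 196 sold [LIFO — newest first]: 196 @ $16 = $3,136
Jan 14, 52 sold [LIFO — newest first]: 52 @ $15 = $780
Total COGS = $3,136 + $780 = $3,916
Ending inventory: 166 @ $14 + 72 @ $16 + 175 @ $12 + 160 @ $15 = $7,976

COGS = $3,916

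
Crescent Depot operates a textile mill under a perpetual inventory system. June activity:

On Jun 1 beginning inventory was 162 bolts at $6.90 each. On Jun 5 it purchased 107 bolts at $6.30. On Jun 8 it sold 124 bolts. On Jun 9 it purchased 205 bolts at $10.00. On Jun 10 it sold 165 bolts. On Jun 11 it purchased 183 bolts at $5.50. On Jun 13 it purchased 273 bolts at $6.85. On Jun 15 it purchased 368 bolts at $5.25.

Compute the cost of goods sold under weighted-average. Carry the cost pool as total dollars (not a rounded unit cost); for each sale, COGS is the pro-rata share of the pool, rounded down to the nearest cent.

After Jun 1: 162 on hand, pool $1,117.80 (≈ $6.9000 each)
After Jun 5: 269 on hand, pool $1,791.90 (≈ $6.6613 each)
Jun 8, sell 124: 124/269 × $1,791.90 → $826.00
After Jun 9: 350 on hand, pool $3,015.90 (≈ $8.6169 each)
Jun 10, sell 165: 165/350 × $3,015.90 → $1,421.78
After Jun 11: 368 on hand, pool $2,600.62 (≈ $7.0669 each)
After Jun 13: 641 on hand, pool $4,470.67 (≈ $6.9745 each)
After Jun 15: 1009 on hand, pool $6,402.67 (≈ $6.3456 each)
Total COGS = $826.00 + $1,421.78 = $2,247.78
Ending inventory (cost pool remaining) = $6,402.67

COGS = $2,247.78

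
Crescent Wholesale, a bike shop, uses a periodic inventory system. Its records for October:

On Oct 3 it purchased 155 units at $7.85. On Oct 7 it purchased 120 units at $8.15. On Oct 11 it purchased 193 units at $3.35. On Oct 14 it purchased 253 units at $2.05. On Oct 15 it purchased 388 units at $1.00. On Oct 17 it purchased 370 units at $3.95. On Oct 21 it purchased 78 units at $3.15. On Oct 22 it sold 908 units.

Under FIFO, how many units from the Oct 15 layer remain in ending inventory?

Oct 22, 908 sold [FIFO — oldest first]: 155 @ $7.85 + 120 @ $8.15 + 193 @ $3.35 + 253 @ $2.05 + 187 @ $1.00 = $3,546.95
Ending inventory: 201 @ $1.00 + 370 @ $3.95 + 78 @ $3.15 = $1,908.20

201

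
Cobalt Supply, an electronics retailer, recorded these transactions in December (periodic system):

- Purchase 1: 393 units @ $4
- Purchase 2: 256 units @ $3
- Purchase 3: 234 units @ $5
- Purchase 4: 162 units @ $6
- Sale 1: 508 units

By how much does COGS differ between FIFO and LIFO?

FIFO COGS: 393 @ $4 + 115 @ $3 = $1,917
LIFO COGS: 162 @ $6 + 234 @ $5 + 112 @ $3 = $2,478
Difference = |$1,917 − $2,478| = $561

$561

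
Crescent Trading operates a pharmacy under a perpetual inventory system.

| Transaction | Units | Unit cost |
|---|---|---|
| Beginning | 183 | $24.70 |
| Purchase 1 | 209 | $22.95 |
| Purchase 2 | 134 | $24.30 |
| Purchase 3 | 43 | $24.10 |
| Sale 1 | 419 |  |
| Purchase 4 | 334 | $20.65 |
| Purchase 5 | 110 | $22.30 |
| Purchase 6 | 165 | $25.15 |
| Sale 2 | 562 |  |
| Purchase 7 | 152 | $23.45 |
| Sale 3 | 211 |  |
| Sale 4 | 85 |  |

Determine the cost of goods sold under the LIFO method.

Sale 1 (419) [LIFO — newest first]: 43 @ $24.10 + 134 @ $24.30 + 209 @ $22.95 + 33 @ $24.70 = $9,904.15
Sale 2 (562) [LIFO — newest first]: 165 @ $25.15 + 110 @ $22.30 + 287 @ $20.65 = $12,529.30
Sale 3 (211) [LIFO — newest first]: 152 @ $23.45 + 47 @ $20.65 + 12 @ $24.70 = $4,831.35
Sale 4 (85) [LIFO — newest first]: 85 @ $24.70 = $2,099.50
Total COGS = $9,904.15 + $12,529.30 + $4,831.35 + $2,099.50 = $29,364.30
Ending inventory: 53 @ $24.70 = $1,309.10

COGS = $29,364.30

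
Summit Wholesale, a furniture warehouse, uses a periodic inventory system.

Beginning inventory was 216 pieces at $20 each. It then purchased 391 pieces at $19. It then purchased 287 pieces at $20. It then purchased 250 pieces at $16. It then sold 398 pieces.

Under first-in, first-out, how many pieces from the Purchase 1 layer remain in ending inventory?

Sale 1 (398) [FIFO — oldest first]: 216 @ $20 + 182 @ $19 = $7,778
Ending inventory: 209 @ $19 + 287 @ $20 + 250 @ $16 = $13,711

209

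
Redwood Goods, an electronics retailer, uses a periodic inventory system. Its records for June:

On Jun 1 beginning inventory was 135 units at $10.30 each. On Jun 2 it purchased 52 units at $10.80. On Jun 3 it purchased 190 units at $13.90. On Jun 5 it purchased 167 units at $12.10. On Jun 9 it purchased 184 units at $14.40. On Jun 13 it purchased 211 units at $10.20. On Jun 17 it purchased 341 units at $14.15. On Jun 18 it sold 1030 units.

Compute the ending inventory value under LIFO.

Jun 18, 1030 sold [LIFO — newest first]: 341 @ $14.15 + 211 @ $10.20 + 184 @ $14.40 + 167 @ $12.10 + 127 @ $13.90 = $13,412.95
Ending inventory: 135 @ $10.30 + 52 @ $10.80 + 63 @ $13.90 = $2,827.80
Check: goods available $16,240.75 = COGS $13,412.95 + ending $2,827.80

Ending inventory = $2,827.80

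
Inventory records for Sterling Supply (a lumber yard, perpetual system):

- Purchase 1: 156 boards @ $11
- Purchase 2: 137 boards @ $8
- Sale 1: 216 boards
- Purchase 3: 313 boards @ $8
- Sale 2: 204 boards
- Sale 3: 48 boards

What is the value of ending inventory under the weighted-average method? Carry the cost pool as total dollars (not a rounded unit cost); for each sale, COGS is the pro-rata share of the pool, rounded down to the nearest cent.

After Purchase 1: 156 on hand, pool $1,716.00 (≈ $11.0000 each)
After Purchase 2: 293 on hand, pool $2,812.00 (≈ $9.5973 each)
Sale 1, sell 216: 216/293 × $2,812.00 → $2,073.01
After Purchase 3: 390 on hand, pool $3,242.99 (≈ $8.3154 each)
Sale 2, sell 204: 204/390 × $3,242.99 → $1,696.33
Sale 3, sell 48: 48/186 × $1,546.66 → $399.13
Total COGS = $2,073.01 + $1,696.33 + $399.13 = $4,168.47
Ending inventory (cost pool remaining) = $1,147.53
Check: goods available $5,316.00 = COGS $4,168.47 + ending $1,147.53

Ending inventory = $1,147.53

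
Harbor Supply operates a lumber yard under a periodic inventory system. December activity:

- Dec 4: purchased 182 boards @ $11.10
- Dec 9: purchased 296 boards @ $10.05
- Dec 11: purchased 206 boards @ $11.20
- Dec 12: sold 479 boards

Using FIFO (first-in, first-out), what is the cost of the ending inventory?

Dec 12, 479 sold [FIFO — oldest first]: 182 @ $11.10 + 296 @ $10.05 + 1 @ $11.20 = $5,006.20
Ending inventory: 205 @ $11.20 = $2,296.00

Ending inventory = $2,296.00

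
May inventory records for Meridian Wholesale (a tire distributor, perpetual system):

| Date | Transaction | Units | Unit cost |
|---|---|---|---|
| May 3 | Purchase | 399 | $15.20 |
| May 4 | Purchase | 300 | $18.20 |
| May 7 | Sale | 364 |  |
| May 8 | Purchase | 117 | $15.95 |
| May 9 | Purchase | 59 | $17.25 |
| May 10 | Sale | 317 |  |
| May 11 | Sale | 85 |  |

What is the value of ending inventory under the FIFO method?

Ending inventory = $1,815.25

May 7, 364 sold [FIFO — oldest first]: 364 @ $15.20 = $5,532.80
May 10, 317 sold [FIFO — oldest first]: 35 @ $15.20 + 282 @ $18.20 = $5,664.40
May 11, 85 sold [FIFO — oldest first]: 18 @ $18.20 + 67 @ $15.95 = $1,396.25
Total COGS = $5,532.80 + $5,664.40 + $1,396.25 = $12,593.45
Ending inventory: 50 @ $15.95 + 59 @ $17.25 = $1,815.25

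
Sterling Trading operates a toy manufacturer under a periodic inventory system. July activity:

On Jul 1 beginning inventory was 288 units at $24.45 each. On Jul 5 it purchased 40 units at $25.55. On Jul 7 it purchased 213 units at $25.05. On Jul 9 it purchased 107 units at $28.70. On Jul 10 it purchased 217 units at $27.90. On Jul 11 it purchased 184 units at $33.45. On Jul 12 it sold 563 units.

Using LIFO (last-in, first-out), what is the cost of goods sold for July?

COGS = $16,657.75

Jul 12, 563 sold [LIFO — newest first]: 184 @ $33.45 + 217 @ $27.90 + 107 @ $28.70 + 55 @ $25.05 = $16,657.75
Ending inventory: 288 @ $24.45 + 40 @ $25.55 + 158 @ $25.05 = $12,021.50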